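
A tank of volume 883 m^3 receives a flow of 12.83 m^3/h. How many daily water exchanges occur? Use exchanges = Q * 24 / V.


Daily flow volume = 12.83 m^3/h * 24 h = 307.92 m^3/day
Exchanges = daily flow / tank volume = 307.92 / 883 = 0.34872 exchanges/day

0.34872 exchanges/day


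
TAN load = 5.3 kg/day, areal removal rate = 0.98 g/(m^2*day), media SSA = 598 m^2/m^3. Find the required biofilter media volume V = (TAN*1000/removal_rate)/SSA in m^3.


A = 5.3*1000 / 0.98 = 5408.1633 m^2
V = 5408.1633 / 598 = 9.04375

9.04375 m^3


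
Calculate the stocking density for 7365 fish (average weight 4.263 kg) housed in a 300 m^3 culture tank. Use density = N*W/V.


Total biomass = 7365 fish * 4.263 kg = 31396.995 kg
Density = total biomass / volume = 31396.995 / 300 = 104.657 kg/m^3

104.657 kg/m^3


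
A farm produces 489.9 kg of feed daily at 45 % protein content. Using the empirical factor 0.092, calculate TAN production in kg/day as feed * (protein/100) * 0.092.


Protein in feed = 489.9 * 45/100 = 220.455 kg/day
TAN = protein * 0.092 = 220.455 * 0.092 = 20.28186 kg/day

20.28186 kg/day


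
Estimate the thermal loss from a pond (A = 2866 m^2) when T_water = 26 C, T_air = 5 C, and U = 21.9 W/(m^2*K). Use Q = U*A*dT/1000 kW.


Temperature difference dT = 26 - 5 = 21 K
Heat loss (W) = U * A * dT = 21.9 * 2866 * 21 = 1318073.4 W
Convert to kW: 1318073.4 / 1000 = 1318.0734 kW

1318.0734 kW


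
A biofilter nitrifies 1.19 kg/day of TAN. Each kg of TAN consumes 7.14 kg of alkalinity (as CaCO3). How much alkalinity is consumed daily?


Alkalinity factor: 7.14 kg CaCO3 consumed per kg TAN nitrified
alk = 1.19 kg TAN * 7.14 = 8.4966 kg CaCO3/day

8.4966 kg CaCO3/day


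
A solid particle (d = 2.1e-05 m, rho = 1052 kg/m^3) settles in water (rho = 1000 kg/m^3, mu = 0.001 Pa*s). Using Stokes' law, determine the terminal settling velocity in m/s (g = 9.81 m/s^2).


Density difference: rho_p - rho_f = 1052 - 1000 = 52 kg/m^3
d^2 = (2.1e-05)^2 = 4.41e-10 m^2
Numerator = (rho_p - rho_f) * g * d^2 = 52 * 9.81 * 4.41e-10 = 2.2496292e-07
Denominator = 18 * mu = 18 * 0.001 = 0.018
v_s = 2.2496292e-07 / 0.018 = 1.24979e-05 m/s
Check: Re = rho_f * v_s * d / mu = 1000 * 1.24979e-05 * 2.1e-05 / 0.001 = 2.62e-04 < 1, so Stokes' law applies.

1.24979e-05 m/s


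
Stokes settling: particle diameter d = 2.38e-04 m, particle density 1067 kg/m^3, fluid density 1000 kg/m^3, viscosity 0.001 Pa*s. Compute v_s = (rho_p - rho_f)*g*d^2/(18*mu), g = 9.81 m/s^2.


Density difference: rho_p - rho_f = 1067 - 1000 = 67 kg/m^3
d^2 = (2.38e-04)^2 = 5.6644e-08 m^2
Numerator = (rho_p - rho_f) * g * d^2 = 67 * 9.81 * 5.6644e-08 = 3.7230402e-05
Denominator = 18 * mu = 18 * 0.001 = 0.018
v_s = 3.7230402e-05 / 0.018 = 0.00206836 m/s
Check: Re = rho_f * v_s * d / mu = 1000 * 0.00206836 * 2.38e-04 / 0.001 = 0.492 < 1, so Stokes' law applies.

0.00206836 m/s


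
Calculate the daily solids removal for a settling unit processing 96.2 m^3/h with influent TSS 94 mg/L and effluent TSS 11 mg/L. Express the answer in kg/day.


Concentration drop: TSS_in - TSS_out = 94 - 11 = 83 mg/L
Hourly solids removed = Q * dTSS = 96.2 m^3/h * 83 mg/L = 7984.6 g/h  (m^3/h * mg/L = g/h)
Daily solids removed = 7984.6 * 24 = 191630.4 g/day
Convert g to kg: 191630.4 / 1000 = 191.6304 kg/day

191.6304 kg/day


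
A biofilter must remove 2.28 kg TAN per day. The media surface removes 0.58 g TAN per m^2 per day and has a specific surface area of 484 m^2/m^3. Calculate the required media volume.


A = 2.28*1000 / 0.58 = 3931.0345 m^2
V = 3931.0345 / 484 = 8.12197

8.12197 m^3


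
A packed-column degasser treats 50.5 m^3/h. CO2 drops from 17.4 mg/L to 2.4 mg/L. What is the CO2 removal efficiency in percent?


CO2_out / CO2_in = 2.4 / 17.4 = 0.13793103
Fraction remaining = 0.13793103
efficiency = (1 - 0.13793103) * 100 = 86.2069 %

86.2069 %


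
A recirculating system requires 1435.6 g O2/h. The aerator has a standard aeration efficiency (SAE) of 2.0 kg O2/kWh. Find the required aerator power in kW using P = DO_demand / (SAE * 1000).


SAE in g O2/kWh = 2.0 * 1000 = 2000 g/kWh
P = DO_demand / SAE_g = 1435.6 / 2000 = 0.7178 kW

0.7178 kW


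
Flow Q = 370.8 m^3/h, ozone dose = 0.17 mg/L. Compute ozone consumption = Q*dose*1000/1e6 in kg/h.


O3 demand (mg/h) = Q * dose * 1000 = 370.8 * 0.17 * 1000 = 63036 mg/h
Convert mg to kg: 63036 / 1e6 = 0.063036 kg/h

0.063036 kg/h


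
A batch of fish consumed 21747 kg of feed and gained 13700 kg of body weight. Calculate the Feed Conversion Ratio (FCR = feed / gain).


FCR = feed consumed / weight gained
FCR = 21747 kg / 13700 kg = 1.58737

1.58737


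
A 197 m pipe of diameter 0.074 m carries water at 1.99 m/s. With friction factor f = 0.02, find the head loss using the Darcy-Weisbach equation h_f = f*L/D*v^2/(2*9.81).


v^2 = 1.99^2 = 3.9601 m^2/s^2
L/D = 197/0.074 = 2662.1622
h_f = f*(L/D)*v^2/(2g) = 0.02 * 2662.1622 * 3.9601 / 19.62 = 10.7466 m

10.7466 m


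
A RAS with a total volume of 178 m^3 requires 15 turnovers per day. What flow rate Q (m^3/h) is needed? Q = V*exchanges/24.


Daily recirculation volume = 178 m^3 * 15 = 2670 m^3/day
Flow rate Q = daily volume / 24 h = 2670 / 24 = 111.25 m^3/h

111.25 m^3/h


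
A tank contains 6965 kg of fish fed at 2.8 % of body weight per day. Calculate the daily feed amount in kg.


Feeding rate fraction = 2.8% / 100 = 0.028
Daily feed = 6965 kg * 0.028 = 195.02 kg/day

195.02 kg/day


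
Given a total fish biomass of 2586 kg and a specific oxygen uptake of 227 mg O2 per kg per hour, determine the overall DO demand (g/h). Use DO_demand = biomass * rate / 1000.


Total O2 consumption (mg/h) = 2586 kg * 227 mg/(kg*h) = 587022 mg/h
Convert to g/h: 587022 / 1000 = 587.022 g/h

587.022 g/h


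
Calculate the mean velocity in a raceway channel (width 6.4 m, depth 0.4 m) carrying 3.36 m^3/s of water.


Cross-sectional area = W * d = 6.4 * 0.4 = 2.56 m^2
Velocity = Q / A = 3.36 / 2.56 = 1.3125 m/s

1.3125 m/s


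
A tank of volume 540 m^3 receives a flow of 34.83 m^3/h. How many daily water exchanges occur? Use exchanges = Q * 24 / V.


Daily flow volume = 34.83 m^3/h * 24 h = 835.92 m^3/day
Exchanges = daily flow / tank volume = 835.92 / 540 = 1.548 exchanges/day

1.548 exchanges/day


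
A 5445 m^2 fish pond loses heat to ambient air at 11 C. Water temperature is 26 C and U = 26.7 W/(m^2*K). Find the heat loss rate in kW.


Temperature difference dT = 26 - 11 = 15 K
Heat loss (W) = U * A * dT = 26.7 * 5445 * 15 = 2180722.5 W
Convert to kW: 2180722.5 / 1000 = 2180.7225 kW

2180.7225 kW


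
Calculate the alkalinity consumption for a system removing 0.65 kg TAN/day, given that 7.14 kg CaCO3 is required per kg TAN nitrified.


Alkalinity factor: 7.14 kg CaCO3 consumed per kg TAN nitrified
alk = 0.65 kg TAN * 7.14 = 4.641 kg CaCO3/day

4.641 kg CaCO3/day


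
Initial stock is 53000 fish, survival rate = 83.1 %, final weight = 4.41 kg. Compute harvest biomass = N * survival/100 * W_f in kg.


Survivors = 53000 * 83.1/100 = 44043 fish
Harvest biomass = survivors * W_f = 44043 * 4.41 = 194229.63 kg

194229.63 kg


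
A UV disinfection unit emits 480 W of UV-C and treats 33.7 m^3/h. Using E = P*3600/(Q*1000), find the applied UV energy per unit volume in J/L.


Energy delivered per hour = 480 W * 3600 s = 1728000 J/h
Volume treated per hour = 33.7 m^3/h * 1000 = 33700 L/h
dose = 1728000 / 33700 = 51.276 J/L

51.276 J/L


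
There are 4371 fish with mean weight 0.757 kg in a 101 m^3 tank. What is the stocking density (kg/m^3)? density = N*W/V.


Total biomass = 4371 fish * 0.757 kg = 3308.847 kg
Density = total biomass / volume = 3308.847 / 101 = 32.7609 kg/m^3

32.7609 kg/m^3


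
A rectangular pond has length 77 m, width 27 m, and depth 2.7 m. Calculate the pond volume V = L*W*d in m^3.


Base area = L * W = 77 * 27 = 2079 m^2
Volume = area * depth = 2079 * 2.7 = 5613.3 m^3

5613.3 m^3


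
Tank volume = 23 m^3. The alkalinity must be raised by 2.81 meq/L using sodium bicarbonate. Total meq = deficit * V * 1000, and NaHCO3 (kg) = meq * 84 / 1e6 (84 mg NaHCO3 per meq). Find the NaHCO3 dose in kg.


Tank volume in L = 23 m^3 * 1000 = 23000 L
Total meq required = 2.81 meq/L * 23000 L = 64630 meq
NaHCO3 mass = 64630 meq * 84 mg/meq / 1e6 = 5.42892 kg

5.42892 kg


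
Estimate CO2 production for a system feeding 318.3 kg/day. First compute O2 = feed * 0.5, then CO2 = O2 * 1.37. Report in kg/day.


O2 = 318.3 * 0.5 = 159.15
CO2 = 159.15 * 1.37 = 218.0355

218.0355 kg/day


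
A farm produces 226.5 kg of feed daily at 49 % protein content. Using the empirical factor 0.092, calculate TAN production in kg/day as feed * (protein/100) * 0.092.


Protein in feed = 226.5 * 49/100 = 110.985 kg/day
TAN = protein * 0.092 = 110.985 * 0.092 = 10.21062 kg/day

10.21062 kg/day


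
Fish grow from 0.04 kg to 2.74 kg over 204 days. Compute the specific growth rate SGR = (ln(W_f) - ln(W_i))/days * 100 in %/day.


ln(W_f) = ln(2.74) = 1.0079579
ln(W_i) = ln(0.04) = -3.2188758
ln(W_f) - ln(W_i) = 1.0079579 - -3.2188758 = 4.2268337
SGR = 4.2268337 / 204 * 100 = 2.07198 %/day

2.07198 %/day


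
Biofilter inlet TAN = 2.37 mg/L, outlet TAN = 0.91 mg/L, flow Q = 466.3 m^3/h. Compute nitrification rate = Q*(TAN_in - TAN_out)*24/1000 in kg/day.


Concentration drop: TAN_in - TAN_out = 2.37 - 0.91 = 1.46 mg/L
Hourly TAN removed = Q * dTAN = 466.3 m^3/h * 1.46 mg/L = 680.798 g/h  (m^3/h * mg/L = g/h)
Daily TAN removed = 680.798 * 24 = 16339.152 g/day
Convert to kg/day: 16339.152 / 1000 = 16.339152 kg/day

16.339152 kg/day


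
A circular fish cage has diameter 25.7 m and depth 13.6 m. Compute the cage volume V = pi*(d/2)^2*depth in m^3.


r = d/2 = 25.7/2 = 12.85 m
Base area = pi*r^2 = pi*12.85^2 = 518.74763 m^2
Volume = 518.74763 * 13.6 = 7054.97 m^3

7054.97 m^3


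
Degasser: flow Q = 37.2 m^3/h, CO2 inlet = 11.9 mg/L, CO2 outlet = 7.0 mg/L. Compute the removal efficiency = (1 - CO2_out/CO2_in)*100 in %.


CO2_out / CO2_in = 7.0 / 11.9 = 0.58823529
Fraction remaining = 0.58823529
efficiency = (1 - 0.58823529) * 100 = 41.1765 %

41.1765 %


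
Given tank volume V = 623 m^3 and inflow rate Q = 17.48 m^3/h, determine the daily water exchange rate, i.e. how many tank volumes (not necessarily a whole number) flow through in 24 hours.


Daily flow volume = 17.48 m^3/h * 24 h = 419.52 m^3/day
Exchanges = daily flow / tank volume = 419.52 / 623 = 0.673387 exchanges/day

0.673387 exchanges/day


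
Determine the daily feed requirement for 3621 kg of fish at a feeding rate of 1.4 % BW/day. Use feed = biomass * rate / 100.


Feeding rate fraction = 1.4% / 100 = 0.014
Daily feed = 3621 kg * 0.014 = 50.694 kg/day

50.694 kg/day


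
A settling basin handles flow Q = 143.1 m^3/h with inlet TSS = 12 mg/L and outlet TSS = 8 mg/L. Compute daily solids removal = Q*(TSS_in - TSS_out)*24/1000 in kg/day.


Concentration drop: TSS_in - TSS_out = 12 - 8 = 4 mg/L
Hourly solids removed = Q * dTSS = 143.1 m^3/h * 4 mg/L = 572.4 g/h  (m^3/h * mg/L = g/h)
Daily solids removed = 572.4 * 24 = 13737.6 g/day
Convert g to kg: 13737.6 / 1000 = 13.7376 kg/day

13.7376 kg/day


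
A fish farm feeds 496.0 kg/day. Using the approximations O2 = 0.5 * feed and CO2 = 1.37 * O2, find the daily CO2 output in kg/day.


O2 = 496.0 * 0.5 = 248
CO2 = 248 * 1.37 = 339.76

339.76 kg/day


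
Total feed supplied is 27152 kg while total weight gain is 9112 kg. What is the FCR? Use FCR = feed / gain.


FCR = feed consumed / weight gained
FCR = 27152 kg / 9112 kg = 2.97981

2.97981


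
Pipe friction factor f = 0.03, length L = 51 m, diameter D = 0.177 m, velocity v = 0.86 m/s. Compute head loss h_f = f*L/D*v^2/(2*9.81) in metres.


v^2 = 0.86^2 = 0.7396 m^2/s^2
L/D = 51/0.177 = 288.13559
h_f = f*(L/D)*v^2/(2g) = 0.03 * 288.13559 * 0.7396 / 19.62 = 0.325849 m

0.325849 m


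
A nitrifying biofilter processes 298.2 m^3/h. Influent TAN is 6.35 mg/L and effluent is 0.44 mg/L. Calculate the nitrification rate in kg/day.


Concentration drop: TAN_in - TAN_out = 6.35 - 0.44 = 5.91 mg/L
Hourly TAN removed = Q * dTAN = 298.2 m^3/h * 5.91 mg/L = 1762.362 g/h  (m^3/h * mg/L = g/h)
Daily TAN removed = 1762.362 * 24 = 42296.688 g/day
Convert to kg/day: 42296.688 / 1000 = 42.296688 kg/day

42.296688 kg/day


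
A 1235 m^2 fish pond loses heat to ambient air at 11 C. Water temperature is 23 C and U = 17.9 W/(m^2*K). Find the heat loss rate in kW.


Temperature difference dT = 23 - 11 = 12 K
Heat loss (W) = U * A * dT = 17.9 * 1235 * 12 = 265278 W
Convert to kW: 265278 / 1000 = 265.278 kW

265.278 kW


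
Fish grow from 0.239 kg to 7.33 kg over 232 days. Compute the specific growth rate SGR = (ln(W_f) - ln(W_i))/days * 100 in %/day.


ln(W_f) = ln(7.33) = 1.9919755
ln(W_i) = ln(0.239) = -1.4312917
ln(W_f) - ln(W_i) = 1.9919755 - -1.4312917 = 3.4232672
SGR = 3.4232672 / 232 * 100 = 1.47555 %/day

1.47555 %/day


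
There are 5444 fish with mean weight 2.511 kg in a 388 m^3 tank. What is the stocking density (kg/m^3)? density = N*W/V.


Total biomass = 5444 fish * 2.511 kg = 13669.884 kg
Density = total biomass / volume = 13669.884 / 388 = 35.2317 kg/m^3

35.2317 kg/m^3


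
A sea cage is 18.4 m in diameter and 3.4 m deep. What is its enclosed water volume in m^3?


r = d/2 = 18.4/2 = 9.2 m
Base area = pi*r^2 = pi*9.2^2 = 265.9044 m^2
Volume = 265.9044 * 3.4 = 904.075 m^3

904.075 m^3


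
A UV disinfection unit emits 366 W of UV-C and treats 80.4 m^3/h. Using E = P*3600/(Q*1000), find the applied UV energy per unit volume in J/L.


Energy delivered per hour = 366 W * 3600 s = 1317600 J/h
Volume treated per hour = 80.4 m^3/h * 1000 = 80400 L/h
dose = 1317600 / 80400 = 16.3881 J/L

16.3881 J/L


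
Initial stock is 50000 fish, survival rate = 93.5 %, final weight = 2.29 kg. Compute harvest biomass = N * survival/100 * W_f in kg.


Survivors = 50000 * 93.5/100 = 46750 fish
Harvest biomass = survivors * W_f = 46750 * 2.29 = 107057.5 kg

107057.5 kg


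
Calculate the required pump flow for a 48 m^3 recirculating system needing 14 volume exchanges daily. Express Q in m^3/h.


Daily recirculation volume = 48 m^3 * 14 = 672 m^3/day
Flow rate Q = daily volume / 24 h = 672 / 24 = 28 m^3/h

28 m^3/h


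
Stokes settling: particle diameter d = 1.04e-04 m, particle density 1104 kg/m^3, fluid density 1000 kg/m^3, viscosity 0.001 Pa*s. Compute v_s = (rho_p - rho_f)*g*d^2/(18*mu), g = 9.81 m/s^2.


Density difference: rho_p - rho_f = 1104 - 1000 = 104 kg/m^3
d^2 = (1.04e-04)^2 = 1.0816e-08 m^2
Numerator = (rho_p - rho_f) * g * d^2 = 104 * 9.81 * 1.0816e-08 = 1.1034916e-05
Denominator = 18 * mu = 18 * 0.001 = 0.018
v_s = 1.1034916e-05 / 0.018 = 6.13051e-04 m/s
Check: Re = rho_f * v_s * d / mu = 1000 * 6.13051e-04 * 1.04e-04 / 0.001 = 0.0638 < 1, so Stokes' law applies.

6.13051e-04 m/s


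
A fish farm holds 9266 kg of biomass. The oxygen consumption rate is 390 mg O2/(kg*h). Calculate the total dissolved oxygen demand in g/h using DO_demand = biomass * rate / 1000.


Total O2 consumption (mg/h) = 9266 kg * 390 mg/(kg*h) = 3613740 mg/h
Convert to g/h: 3613740 / 1000 = 3613.74 g/h

3613.74 g/h


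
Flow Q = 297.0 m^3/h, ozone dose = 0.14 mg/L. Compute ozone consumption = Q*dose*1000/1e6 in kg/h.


O3 demand (mg/h) = Q * dose * 1000 = 297.0 * 0.14 * 1000 = 41580 mg/h
Convert mg to kg: 41580 / 1e6 = 0.04158 kg/h

0.04158 kg/h


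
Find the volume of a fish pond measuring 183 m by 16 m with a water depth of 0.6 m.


Base area = L * W = 183 * 16 = 2928 m^2
Volume = area * depth = 2928 * 0.6 = 1756.8 m^3

1756.8 m^3


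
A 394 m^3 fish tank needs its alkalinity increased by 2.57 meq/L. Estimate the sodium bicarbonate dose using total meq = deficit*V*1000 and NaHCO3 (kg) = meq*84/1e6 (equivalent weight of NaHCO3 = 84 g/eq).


Tank volume in L = 394 m^3 * 1000 = 394000 L
Total meq required = 2.57 meq/L * 394000 L = 1012580 meq
NaHCO3 mass = 1012580 meq * 84 mg/meq / 1e6 = 85.0567 kg

85.0567 kg


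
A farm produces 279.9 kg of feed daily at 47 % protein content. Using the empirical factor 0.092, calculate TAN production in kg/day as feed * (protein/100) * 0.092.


Protein in feed = 279.9 * 47/100 = 131.553 kg/day
TAN = protein * 0.092 = 131.553 * 0.092 = 12.102876 kg/day

12.102876 kg/day


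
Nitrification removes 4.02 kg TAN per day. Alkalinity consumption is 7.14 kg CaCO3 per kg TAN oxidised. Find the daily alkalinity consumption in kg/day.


Alkalinity factor: 7.14 kg CaCO3 consumed per kg TAN nitrified
alk = 4.02 kg TAN * 7.14 = 28.7028 kg CaCO3/day

28.7028 kg CaCO3/day


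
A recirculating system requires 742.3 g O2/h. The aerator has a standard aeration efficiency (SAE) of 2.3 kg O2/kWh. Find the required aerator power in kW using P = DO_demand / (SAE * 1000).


SAE in g O2/kWh = 2.3 * 1000 = 2300 g/kWh
P = DO_demand / SAE_g = 742.3 / 2300 = 0.322739 kW

0.322739 kW


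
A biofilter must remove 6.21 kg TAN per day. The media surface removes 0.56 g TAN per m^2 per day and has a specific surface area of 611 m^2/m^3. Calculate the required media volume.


A = 6.21*1000 / 0.56 = 11089.286 m^2
V = 11089.286 / 611 = 18.1494

18.1494 m^3


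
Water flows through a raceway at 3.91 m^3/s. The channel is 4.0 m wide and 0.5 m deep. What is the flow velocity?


Cross-sectional area = W * d = 4.0 * 0.5 = 2 m^2
Velocity = Q / A = 3.91 / 2 = 1.955 m/s

1.955 m/s


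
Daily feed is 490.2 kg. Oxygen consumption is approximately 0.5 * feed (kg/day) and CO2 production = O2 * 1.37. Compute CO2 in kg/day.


O2 = 490.2 * 0.5 = 245.1
CO2 = 245.1 * 1.37 = 335.787

335.787 kg/day


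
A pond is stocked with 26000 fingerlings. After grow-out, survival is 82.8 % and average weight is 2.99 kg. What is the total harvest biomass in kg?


Survivors = 26000 * 82.8/100 = 21528 fish
Harvest biomass = survivors * W_f = 21528 * 2.99 = 64368.72 kg

64368.72 kg


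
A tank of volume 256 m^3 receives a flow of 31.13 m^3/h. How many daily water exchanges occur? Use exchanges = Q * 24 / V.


Daily flow volume = 31.13 m^3/h * 24 h = 747.12 m^3/day
Exchanges = daily flow / tank volume = 747.12 / 256 = 2.91844 exchanges/day

2.91844 exchanges/day


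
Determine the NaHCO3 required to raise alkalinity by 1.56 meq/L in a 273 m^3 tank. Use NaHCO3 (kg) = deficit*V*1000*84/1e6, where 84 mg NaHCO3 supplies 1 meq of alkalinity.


Tank volume in L = 273 m^3 * 1000 = 273000 L
Total meq required = 1.56 meq/L * 273000 L = 425880 meq
NaHCO3 mass = 425880 meq * 84 mg/meq / 1e6 = 35.7739 kg

35.7739 kg


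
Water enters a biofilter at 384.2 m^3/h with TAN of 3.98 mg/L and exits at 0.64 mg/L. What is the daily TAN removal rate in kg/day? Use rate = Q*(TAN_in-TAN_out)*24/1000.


Concentration drop: TAN_in - TAN_out = 3.98 - 0.64 = 3.34 mg/L
Hourly TAN removed = Q * dTAN = 384.2 m^3/h * 3.34 mg/L = 1283.228 g/h  (m^3/h * mg/L = g/h)
Daily TAN removed = 1283.228 * 24 = 30797.472 g/day
Convert to kg/day: 30797.472 / 1000 = 30.797472 kg/day

30.797472 kg/day


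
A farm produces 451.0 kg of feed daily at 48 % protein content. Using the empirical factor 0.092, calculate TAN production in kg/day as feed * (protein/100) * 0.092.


Protein in feed = 451.0 * 48/100 = 216.48 kg/day
TAN = protein * 0.092 = 216.48 * 0.092 = 19.91616 kg/day

19.91616 kg/day


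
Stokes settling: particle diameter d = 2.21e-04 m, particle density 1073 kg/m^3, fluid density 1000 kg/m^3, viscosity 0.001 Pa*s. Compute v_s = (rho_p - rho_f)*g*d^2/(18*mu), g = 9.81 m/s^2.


Density difference: rho_p - rho_f = 1073 - 1000 = 73 kg/m^3
d^2 = (2.21e-04)^2 = 4.8841e-08 m^2
Numerator = (rho_p - rho_f) * g * d^2 = 73 * 9.81 * 4.8841e-08 = 3.4976505e-05
Denominator = 18 * mu = 18 * 0.001 = 0.018
v_s = 3.4976505e-05 / 0.018 = 0.00194314 m/s
Check: Re = rho_f * v_s * d / mu = 1000 * 0.00194314 * 2.21e-04 / 0.001 = 0.429 < 1, so Stokes' law applies.

0.00194314 m/s


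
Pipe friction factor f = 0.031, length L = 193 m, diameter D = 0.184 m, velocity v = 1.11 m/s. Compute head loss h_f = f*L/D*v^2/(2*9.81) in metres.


v^2 = 1.11^2 = 1.2321 m^2/s^2
L/D = 193/0.184 = 1048.913
h_f = f*(L/D)*v^2/(2g) = 0.031 * 1048.913 * 1.2321 / 19.62 = 2.04196 m

2.04196 m


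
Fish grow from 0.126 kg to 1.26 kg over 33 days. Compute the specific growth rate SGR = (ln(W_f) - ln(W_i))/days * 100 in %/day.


ln(W_f) = ln(1.26) = 0.23111172
ln(W_i) = ln(0.126) = -2.0714734
ln(W_f) - ln(W_i) = 0.23111172 - -2.0714734 = 2.3025851
SGR = 2.3025851 / 33 * 100 = 6.97753 %/day

6.97753 %/day


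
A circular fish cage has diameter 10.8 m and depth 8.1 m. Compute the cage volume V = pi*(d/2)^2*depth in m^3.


r = d/2 = 10.8/2 = 5.4 m
Base area = pi*r^2 = pi*5.4^2 = 91.608842 m^2
Volume = 91.608842 * 8.1 = 742.032 m^3

742.032 m^3


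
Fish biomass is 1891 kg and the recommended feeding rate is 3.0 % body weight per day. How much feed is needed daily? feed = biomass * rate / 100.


Feeding rate fraction = 3.0% / 100 = 0.03
Daily feed = 1891 kg * 0.03 = 56.73 kg/day

56.73 kg/day


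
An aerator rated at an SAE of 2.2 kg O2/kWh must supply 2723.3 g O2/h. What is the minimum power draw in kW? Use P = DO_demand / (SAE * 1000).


SAE in g O2/kWh = 2.2 * 1000 = 2200 g/kWh
P = DO_demand / SAE_g = 2723.3 / 2200 = 1.23786 kW

1.23786 kW


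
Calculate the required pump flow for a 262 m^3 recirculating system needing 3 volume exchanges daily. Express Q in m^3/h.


Daily recirculation volume = 262 m^3 * 3 = 786 m^3/day
Flow rate Q = daily volume / 24 h = 786 / 24 = 32.75 m^3/h

32.75 m^3/h


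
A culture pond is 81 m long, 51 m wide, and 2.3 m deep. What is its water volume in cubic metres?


Base area = L * W = 81 * 51 = 4131 m^2
Volume = area * depth = 4131 * 2.3 = 9501.3 m^3

9501.3 m^3


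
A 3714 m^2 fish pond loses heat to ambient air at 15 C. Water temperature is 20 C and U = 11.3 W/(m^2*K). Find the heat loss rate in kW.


Temperature difference dT = 20 - 15 = 5 K
Heat loss (W) = U * A * dT = 11.3 * 3714 * 5 = 209841 W
Convert to kW: 209841 / 1000 = 209.841 kW

209.841 kW


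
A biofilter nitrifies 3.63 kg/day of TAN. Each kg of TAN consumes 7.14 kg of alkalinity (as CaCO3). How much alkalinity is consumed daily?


Alkalinity factor: 7.14 kg CaCO3 consumed per kg TAN nitrified
alk = 3.63 kg TAN * 7.14 = 25.9182 kg CaCO3/day

25.9182 kg CaCO3/day


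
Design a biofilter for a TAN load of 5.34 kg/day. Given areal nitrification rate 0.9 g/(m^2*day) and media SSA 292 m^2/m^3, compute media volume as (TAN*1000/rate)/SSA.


A = 5.34*1000 / 0.9 = 5933.3333 m^2
V = 5933.3333 / 292 = 20.3196

20.3196 m^3


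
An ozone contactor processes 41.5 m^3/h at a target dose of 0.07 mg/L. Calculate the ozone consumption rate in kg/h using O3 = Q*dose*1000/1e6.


O3 demand (mg/h) = Q * dose * 1000 = 41.5 * 0.07 * 1000 = 2905 mg/h
Convert mg to kg: 2905 / 1e6 = 0.002905 kg/h

0.002905 kg/h


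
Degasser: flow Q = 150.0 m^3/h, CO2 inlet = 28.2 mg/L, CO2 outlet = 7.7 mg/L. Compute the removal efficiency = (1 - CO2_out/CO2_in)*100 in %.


CO2_out / CO2_in = 7.7 / 28.2 = 0.27304965
Fraction remaining = 0.27304965
efficiency = (1 - 0.27304965) * 100 = 72.695 %

72.695 %


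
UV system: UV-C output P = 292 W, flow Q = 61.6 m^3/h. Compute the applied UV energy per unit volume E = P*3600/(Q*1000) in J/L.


Energy delivered per hour = 292 W * 3600 s = 1051200 J/h
Volume treated per hour = 61.6 m^3/h * 1000 = 61600 L/h
dose = 1051200 / 61600 = 17.0649 J/L

17.0649 J/L


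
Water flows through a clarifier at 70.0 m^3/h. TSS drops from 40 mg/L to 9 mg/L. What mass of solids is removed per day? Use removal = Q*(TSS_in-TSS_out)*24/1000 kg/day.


Concentration drop: TSS_in - TSS_out = 40 - 9 = 31 mg/L
Hourly solids removed = Q * dTSS = 70.0 m^3/h * 31 mg/L = 2170 g/h  (m^3/h * mg/L = g/h)
Daily solids removed = 2170 * 24 = 52080 g/day
Convert g to kg: 52080 / 1000 = 52.08 kg/day

52.08 kg/day


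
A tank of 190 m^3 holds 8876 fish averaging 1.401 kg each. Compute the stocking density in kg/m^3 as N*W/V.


Total biomass = 8876 fish * 1.401 kg = 12435.276 kg
Density = total biomass / volume = 12435.276 / 190 = 65.4488 kg/m^3

65.4488 kg/m^3


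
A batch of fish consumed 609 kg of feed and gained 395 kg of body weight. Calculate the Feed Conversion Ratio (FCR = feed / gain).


FCR = feed consumed / weight gained
FCR = 609 kg / 395 kg = 1.54177

1.54177


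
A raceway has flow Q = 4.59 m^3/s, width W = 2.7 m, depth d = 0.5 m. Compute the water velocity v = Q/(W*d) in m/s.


Cross-sectional area = W * d = 2.7 * 0.5 = 1.35 m^2
Velocity = Q / A = 4.59 / 1.35 = 3.4 m/s

3.4 m/s


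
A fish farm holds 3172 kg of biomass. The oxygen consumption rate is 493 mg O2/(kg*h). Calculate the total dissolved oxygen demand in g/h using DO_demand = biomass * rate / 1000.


Total O2 consumption (mg/h) = 3172 kg * 493 mg/(kg*h) = 1563796 mg/h
Convert to g/h: 1563796 / 1000 = 1563.796 g/h

1563.796 g/h


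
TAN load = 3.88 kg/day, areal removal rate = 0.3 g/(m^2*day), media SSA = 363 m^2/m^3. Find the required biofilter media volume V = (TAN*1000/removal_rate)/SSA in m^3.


A = 3.88*1000 / 0.3 = 12933.333 m^2
V = 12933.333 / 363 = 35.629

35.629 m^3


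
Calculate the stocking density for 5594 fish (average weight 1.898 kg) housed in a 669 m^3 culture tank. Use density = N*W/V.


Total biomass = 5594 fish * 1.898 kg = 10617.412 kg
Density = total biomass / volume = 10617.412 / 669 = 15.8706 kg/m^3

15.8706 kg/m^3


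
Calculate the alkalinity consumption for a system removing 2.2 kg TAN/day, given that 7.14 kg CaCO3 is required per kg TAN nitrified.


Alkalinity factor: 7.14 kg CaCO3 consumed per kg TAN nitrified
alk = 2.2 kg TAN * 7.14 = 15.708 kg CaCO3/day

15.708 kg CaCO3/day


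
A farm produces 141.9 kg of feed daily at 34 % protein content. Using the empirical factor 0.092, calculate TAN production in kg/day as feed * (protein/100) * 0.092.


Protein in feed = 141.9 * 34/100 = 48.246 kg/day
TAN = protein * 0.092 = 48.246 * 0.092 = 4.438632 kg/day

4.438632 kg/day


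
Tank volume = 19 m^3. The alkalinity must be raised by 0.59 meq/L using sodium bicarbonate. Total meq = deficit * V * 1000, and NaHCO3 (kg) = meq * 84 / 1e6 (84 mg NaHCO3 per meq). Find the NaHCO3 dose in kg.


Tank volume in L = 19 m^3 * 1000 = 19000 L
Total meq required = 0.59 meq/L * 19000 L = 11210 meq
NaHCO3 mass = 11210 meq * 84 mg/meq / 1e6 = 0.94164 kg

0.94164 kg


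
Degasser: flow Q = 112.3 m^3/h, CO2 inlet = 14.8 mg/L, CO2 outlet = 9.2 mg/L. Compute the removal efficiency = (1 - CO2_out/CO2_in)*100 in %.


CO2_out / CO2_in = 9.2 / 14.8 = 0.62162162
Fraction remaining = 0.62162162
efficiency = (1 - 0.62162162) * 100 = 37.8378 %

37.8378 %


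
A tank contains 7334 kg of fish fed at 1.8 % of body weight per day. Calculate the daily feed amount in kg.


Feeding rate fraction = 1.8% / 100 = 0.018
Daily feed = 7334 kg * 0.018 = 132.012 kg/day

132.012 kg/day


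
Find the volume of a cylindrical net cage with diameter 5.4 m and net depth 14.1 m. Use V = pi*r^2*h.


r = d/2 = 5.4/2 = 2.7 m
Base area = pi*r^2 = pi*2.7^2 = 22.90221 m^2
Volume = 22.90221 * 14.1 = 322.921 m^3

322.921 m^3


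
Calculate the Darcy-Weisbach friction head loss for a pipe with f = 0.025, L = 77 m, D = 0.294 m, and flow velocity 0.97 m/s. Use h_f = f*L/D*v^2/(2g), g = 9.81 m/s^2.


v^2 = 0.97^2 = 0.9409 m^2/s^2
L/D = 77/0.294 = 261.90476
h_f = f*(L/D)*v^2/(2g) = 0.025 * 261.90476 * 0.9409 / 19.62 = 0.313999 m

0.313999 m


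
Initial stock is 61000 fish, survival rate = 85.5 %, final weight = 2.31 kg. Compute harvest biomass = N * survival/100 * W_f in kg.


Survivors = 61000 * 85.5/100 = 52155 fish
Harvest biomass = survivors * W_f = 52155 * 2.31 = 120478.05 kg

120478.05 kg


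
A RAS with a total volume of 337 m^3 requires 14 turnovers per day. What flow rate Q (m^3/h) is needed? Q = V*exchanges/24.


Daily recirculation volume = 337 m^3 * 14 = 4718 m^3/day
Flow rate Q = daily volume / 24 h = 4718 / 24 = 196.583 m^3/h

196.583 m^3/h


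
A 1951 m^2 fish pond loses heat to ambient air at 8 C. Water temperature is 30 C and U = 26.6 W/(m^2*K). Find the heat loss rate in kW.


Temperature difference dT = 30 - 8 = 22 K
Heat loss (W) = U * A * dT = 26.6 * 1951 * 22 = 1141725.2 W
Convert to kW: 1141725.2 / 1000 = 1141.7252 kW

1141.7252 kW


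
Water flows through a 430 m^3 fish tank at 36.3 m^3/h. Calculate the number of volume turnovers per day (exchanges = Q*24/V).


Daily flow volume = 36.3 m^3/h * 24 h = 871.2 m^3/day
Exchanges = daily flow / tank volume = 871.2 / 430 = 2.02605 exchanges/day

2.02605 exchanges/day


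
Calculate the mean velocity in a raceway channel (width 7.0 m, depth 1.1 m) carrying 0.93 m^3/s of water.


Cross-sectional area = W * d = 7.0 * 1.1 = 7.7 m^2
Velocity = Q / A = 0.93 / 7.7 = 0.120779 m/s

0.120779 m/s


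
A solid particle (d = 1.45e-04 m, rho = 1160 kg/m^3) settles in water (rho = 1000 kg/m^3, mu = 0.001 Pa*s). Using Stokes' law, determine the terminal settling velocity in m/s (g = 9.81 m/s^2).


Density difference: rho_p - rho_f = 1160 - 1000 = 160 kg/m^3
d^2 = (1.45e-04)^2 = 2.1025e-08 m^2
Numerator = (rho_p - rho_f) * g * d^2 = 160 * 9.81 * 2.1025e-08 = 3.300084e-05
Denominator = 18 * mu = 18 * 0.001 = 0.018
v_s = 3.300084e-05 / 0.018 = 0.00183338 m/s
Check: Re = rho_f * v_s * d / mu = 1000 * 0.00183338 * 1.45e-04 / 0.001 = 0.266 < 1, so Stokes' law applies.

0.00183338 m/s


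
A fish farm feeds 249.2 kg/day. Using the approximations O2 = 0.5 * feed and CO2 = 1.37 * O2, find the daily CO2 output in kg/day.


O2 = 249.2 * 0.5 = 124.6
CO2 = 124.6 * 1.37 = 170.702

170.702 kg/day


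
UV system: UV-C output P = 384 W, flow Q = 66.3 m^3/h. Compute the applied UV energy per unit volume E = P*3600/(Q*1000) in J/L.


Energy delivered per hour = 384 W * 3600 s = 1382400 J/h
Volume treated per hour = 66.3 m^3/h * 1000 = 66300 L/h
dose = 1382400 / 66300 = 20.8507 J/L

20.8507 J/L


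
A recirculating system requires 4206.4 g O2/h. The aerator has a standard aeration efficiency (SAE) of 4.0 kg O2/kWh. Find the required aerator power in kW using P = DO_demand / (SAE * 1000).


SAE in g O2/kWh = 4.0 * 1000 = 4000 g/kWh
P = DO_demand / SAE_g = 4206.4 / 4000 = 1.0516 kW

1.0516 kW


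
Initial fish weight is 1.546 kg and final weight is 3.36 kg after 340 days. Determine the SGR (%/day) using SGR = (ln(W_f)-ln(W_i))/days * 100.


ln(W_f) = ln(3.36) = 1.211941
ln(W_i) = ln(1.546) = 0.43567095
ln(W_f) - ln(W_i) = 1.211941 - 0.43567095 = 0.77627005
SGR = 0.77627005 / 340 * 100 = 0.228315 %/day

0.228315 %/day


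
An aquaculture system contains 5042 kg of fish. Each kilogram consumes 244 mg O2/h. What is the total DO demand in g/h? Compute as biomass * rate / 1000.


Total O2 consumption (mg/h) = 5042 kg * 244 mg/(kg*h) = 1230248 mg/h
Convert to g/h: 1230248 / 1000 = 1230.248 g/h

1230.248 g/h


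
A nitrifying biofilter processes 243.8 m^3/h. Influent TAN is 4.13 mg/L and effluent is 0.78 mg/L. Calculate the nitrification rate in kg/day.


Concentration drop: TAN_in - TAN_out = 4.13 - 0.78 = 3.35 mg/L
Hourly TAN removed = Q * dTAN = 243.8 m^3/h * 3.35 mg/L = 816.73 g/h  (m^3/h * mg/L = g/h)
Daily TAN removed = 816.73 * 24 = 19601.52 g/day
Convert to kg/day: 19601.52 / 1000 = 19.60152 kg/day

19.60152 kg/day


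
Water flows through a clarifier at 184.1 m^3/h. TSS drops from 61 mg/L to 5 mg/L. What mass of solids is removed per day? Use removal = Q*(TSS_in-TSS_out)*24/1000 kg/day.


Concentration drop: TSS_in - TSS_out = 61 - 5 = 56 mg/L
Hourly solids removed = Q * dTSS = 184.1 m^3/h * 56 mg/L = 10309.6 g/h  (m^3/h * mg/L = g/h)
Daily solids removed = 10309.6 * 24 = 247430.4 g/day
Convert g to kg: 247430.4 / 1000 = 247.4304 kg/day

247.4304 kg/day


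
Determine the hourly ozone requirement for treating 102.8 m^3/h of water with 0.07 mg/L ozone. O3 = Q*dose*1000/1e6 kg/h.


O3 demand (mg/h) = Q * dose * 1000 = 102.8 * 0.07 * 1000 = 7196 mg/h
Convert mg to kg: 7196 / 1e6 = 0.007196 kg/h

0.007196 kg/h


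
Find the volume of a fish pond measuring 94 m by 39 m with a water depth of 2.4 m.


Base area = L * W = 94 * 39 = 3666 m^2
Volume = area * depth = 3666 * 2.4 = 8798.4 m^3

8798.4 m^3


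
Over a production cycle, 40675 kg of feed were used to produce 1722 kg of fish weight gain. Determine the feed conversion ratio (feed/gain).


FCR = feed consumed / weight gained
FCR = 40675 kg / 1722 kg = 23.6208

23.6208


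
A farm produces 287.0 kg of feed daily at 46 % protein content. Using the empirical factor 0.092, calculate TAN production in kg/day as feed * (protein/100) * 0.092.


Protein in feed = 287.0 * 46/100 = 132.02 kg/day
TAN = protein * 0.092 = 132.02 * 0.092 = 12.14584 kg/day

12.14584 kg/day


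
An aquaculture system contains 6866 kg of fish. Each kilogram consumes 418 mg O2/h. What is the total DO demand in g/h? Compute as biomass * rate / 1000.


Total O2 consumption (mg/h) = 6866 kg * 418 mg/(kg*h) = 2869988 mg/h
Convert to g/h: 2869988 / 1000 = 2869.988 g/h

2869.988 g/h


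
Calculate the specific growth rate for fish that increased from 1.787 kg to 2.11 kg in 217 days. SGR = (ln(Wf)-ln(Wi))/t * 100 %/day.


ln(W_f) = ln(2.11) = 0.74668795
ln(W_i) = ln(1.787) = 0.58053824
ln(W_f) - ln(W_i) = 0.74668795 - 0.58053824 = 0.16614971
SGR = 0.16614971 / 217 * 100 = 0.0765667 %/day

0.0765667 %/day


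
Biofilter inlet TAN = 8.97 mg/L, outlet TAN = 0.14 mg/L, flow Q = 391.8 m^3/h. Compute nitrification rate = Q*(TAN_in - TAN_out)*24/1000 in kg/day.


Concentration drop: TAN_in - TAN_out = 8.97 - 0.14 = 8.83 mg/L
Hourly TAN removed = Q * dTAN = 391.8 m^3/h * 8.83 mg/L = 3459.594 g/h  (m^3/h * mg/L = g/h)
Daily TAN removed = 3459.594 * 24 = 83030.256 g/day
Convert to kg/day: 83030.256 / 1000 = 83.030256 kg/day

83.030256 kg/day


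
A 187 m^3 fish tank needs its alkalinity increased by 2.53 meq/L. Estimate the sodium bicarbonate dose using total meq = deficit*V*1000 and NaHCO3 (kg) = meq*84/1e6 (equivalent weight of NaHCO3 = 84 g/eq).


Tank volume in L = 187 m^3 * 1000 = 187000 L
Total meq required = 2.53 meq/L * 187000 L = 473110 meq
NaHCO3 mass = 473110 meq * 84 mg/meq / 1e6 = 39.7412 kg

39.7412 kg


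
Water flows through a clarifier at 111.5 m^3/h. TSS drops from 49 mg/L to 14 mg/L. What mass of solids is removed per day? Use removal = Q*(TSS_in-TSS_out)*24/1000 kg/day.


Concentration drop: TSS_in - TSS_out = 49 - 14 = 35 mg/L
Hourly solids removed = Q * dTSS = 111.5 m^3/h * 35 mg/L = 3902.5 g/h  (m^3/h * mg/L = g/h)
Daily solids removed = 3902.5 * 24 = 93660 g/day
Convert g to kg: 93660 / 1000 = 93.66 kg/day

93.66 kg/day


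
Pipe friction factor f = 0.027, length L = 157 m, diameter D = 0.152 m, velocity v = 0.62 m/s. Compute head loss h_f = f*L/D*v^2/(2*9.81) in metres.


v^2 = 0.62^2 = 0.3844 m^2/s^2
L/D = 157/0.152 = 1032.8947
h_f = f*(L/D)*v^2/(2g) = 0.027 * 1032.8947 * 0.3844 / 19.62 = 0.546392 m

0.546392 m


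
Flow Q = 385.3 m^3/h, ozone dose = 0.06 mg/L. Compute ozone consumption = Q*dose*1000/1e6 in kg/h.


O3 demand (mg/h) = Q * dose * 1000 = 385.3 * 0.06 * 1000 = 23118 mg/h
Convert mg to kg: 23118 / 1e6 = 0.023118 kg/h

0.023118 kg/h


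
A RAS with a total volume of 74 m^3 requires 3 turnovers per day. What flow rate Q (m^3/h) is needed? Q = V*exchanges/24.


Daily recirculation volume = 74 m^3 * 3 = 222 m^3/day
Flow rate Q = daily volume / 24 h = 222 / 24 = 9.25 m^3/h

9.25 m^3/h


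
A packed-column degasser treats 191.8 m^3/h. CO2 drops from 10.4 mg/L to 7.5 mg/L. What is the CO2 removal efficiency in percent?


CO2_out / CO2_in = 7.5 / 10.4 = 0.72115385
Fraction remaining = 0.72115385
efficiency = (1 - 0.72115385) * 100 = 27.8846 %

27.8846 %


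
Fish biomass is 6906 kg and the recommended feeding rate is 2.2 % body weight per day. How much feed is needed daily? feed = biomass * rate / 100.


Feeding rate fraction = 2.2% / 100 = 0.022
Daily feed = 6906 kg * 0.022 = 151.932 kg/day

151.932 kg/day


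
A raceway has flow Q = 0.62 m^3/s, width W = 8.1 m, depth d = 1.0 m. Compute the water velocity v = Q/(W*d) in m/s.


Cross-sectional area = W * d = 8.1 * 1.0 = 8.1 m^2
Velocity = Q / A = 0.62 / 8.1 = 0.0765432 m/s

0.0765432 m/s


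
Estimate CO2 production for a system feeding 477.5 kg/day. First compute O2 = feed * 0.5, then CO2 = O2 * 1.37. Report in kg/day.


O2 = 477.5 * 0.5 = 238.75
CO2 = 238.75 * 1.37 = 327.0875

327.0875 kg/day


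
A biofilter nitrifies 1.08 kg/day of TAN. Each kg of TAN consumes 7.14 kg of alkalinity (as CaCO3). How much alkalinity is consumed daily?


Alkalinity factor: 7.14 kg CaCO3 consumed per kg TAN nitrified
alk = 1.08 kg TAN * 7.14 = 7.7112 kg CaCO3/day

7.7112 kg CaCO3/day


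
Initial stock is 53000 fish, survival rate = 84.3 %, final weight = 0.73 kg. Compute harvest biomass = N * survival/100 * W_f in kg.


Survivors = 53000 * 84.3/100 = 44679 fish
Harvest biomass = survivors * W_f = 44679 * 0.73 = 32615.67 kg

32615.67 kg


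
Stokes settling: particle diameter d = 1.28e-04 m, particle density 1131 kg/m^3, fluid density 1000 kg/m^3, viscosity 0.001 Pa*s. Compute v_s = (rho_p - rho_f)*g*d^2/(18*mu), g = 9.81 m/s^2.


Density difference: rho_p - rho_f = 1131 - 1000 = 131 kg/m^3
d^2 = (1.28e-04)^2 = 1.6384e-08 m^2
Numerator = (rho_p - rho_f) * g * d^2 = 131 * 9.81 * 1.6384e-08 = 2.1055242e-05
Denominator = 18 * mu = 18 * 0.001 = 0.018
v_s = 2.1055242e-05 / 0.018 = 0.00116974 m/s
Check: Re = rho_f * v_s * d / mu = 1000 * 0.00116974 * 1.28e-04 / 0.001 = 0.15 < 1, so Stokes' law applies.

0.00116974 m/s


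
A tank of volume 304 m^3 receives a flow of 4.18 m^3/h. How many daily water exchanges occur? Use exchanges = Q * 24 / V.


Daily flow volume = 4.18 m^3/h * 24 h = 100.32 m^3/day
Exchanges = daily flow / tank volume = 100.32 / 304 = 0.33 exchanges/day

0.33 exchanges/day


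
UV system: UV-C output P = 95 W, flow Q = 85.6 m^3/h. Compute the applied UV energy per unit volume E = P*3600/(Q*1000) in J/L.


Energy delivered per hour = 95 W * 3600 s = 342000 J/h
Volume treated per hour = 85.6 m^3/h * 1000 = 85600 L/h
dose = 342000 / 85600 = 3.99533 J/L

3.99533 J/L


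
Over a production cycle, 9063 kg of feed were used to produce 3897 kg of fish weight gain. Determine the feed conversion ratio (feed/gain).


FCR = feed consumed / weight gained
FCR = 9063 kg / 3897 kg = 2.32564

2.32564


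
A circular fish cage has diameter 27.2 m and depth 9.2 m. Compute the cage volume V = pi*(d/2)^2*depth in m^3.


r = d/2 = 27.2/2 = 13.6 m
Base area = pi*r^2 = pi*13.6^2 = 581.06898 m^2
Volume = 581.06898 * 9.2 = 5345.83 m^3

5345.83 m^3


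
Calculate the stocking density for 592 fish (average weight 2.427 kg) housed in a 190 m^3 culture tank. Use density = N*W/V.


Total biomass = 592 fish * 2.427 kg = 1436.784 kg
Density = total biomass / volume = 1436.784 / 190 = 7.56202 kg/m^3

7.56202 kg/m^3


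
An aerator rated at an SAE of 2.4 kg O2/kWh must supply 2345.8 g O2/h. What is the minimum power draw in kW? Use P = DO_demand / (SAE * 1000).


SAE in g O2/kWh = 2.4 * 1000 = 2400 g/kWh
P = DO_demand / SAE_g = 2345.8 / 2400 = 0.977417 kW

0.977417 kW


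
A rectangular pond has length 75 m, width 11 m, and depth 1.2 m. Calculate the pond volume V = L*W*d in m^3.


Base area = L * W = 75 * 11 = 825 m^2
Volume = area * depth = 825 * 1.2 = 990 m^3

990 m^3


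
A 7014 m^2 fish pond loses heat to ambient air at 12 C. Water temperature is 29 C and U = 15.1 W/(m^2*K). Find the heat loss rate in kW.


Temperature difference dT = 29 - 12 = 17 K
Heat loss (W) = U * A * dT = 15.1 * 7014 * 17 = 1800493.8 W
Convert to kW: 1800493.8 / 1000 = 1800.4938 kW

1800.4938 kW


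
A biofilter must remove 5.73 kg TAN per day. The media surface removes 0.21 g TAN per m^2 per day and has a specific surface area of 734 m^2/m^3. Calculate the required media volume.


A = 5.73*1000 / 0.21 = 27285.714 m^2
V = 27285.714 / 734 = 37.174

37.174 m^3
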